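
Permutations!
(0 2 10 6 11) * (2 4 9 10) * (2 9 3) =(0 4 3 2 9 10 6 11) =[4, 1, 9, 2, 3, 5, 11, 7, 8, 10, 6, 0]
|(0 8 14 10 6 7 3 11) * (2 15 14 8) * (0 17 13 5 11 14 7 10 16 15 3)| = |(0 2 3 14 16 15 7)(5 11 17 13)(6 10)| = 28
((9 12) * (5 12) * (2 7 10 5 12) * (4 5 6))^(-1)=((2 7 10 6 4 5)(9 12))^(-1)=(2 5 4 6 10 7)(9 12)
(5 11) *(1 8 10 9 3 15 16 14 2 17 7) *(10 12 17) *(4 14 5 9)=(1 8 12 17 7)(2 10 4 14)(3 15 16 5 11 9)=[0, 8, 10, 15, 14, 11, 6, 1, 12, 3, 4, 9, 17, 13, 2, 16, 5, 7]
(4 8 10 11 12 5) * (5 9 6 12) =[0, 1, 2, 3, 8, 4, 12, 7, 10, 6, 11, 5, 9] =(4 8 10 11 5)(6 12 9)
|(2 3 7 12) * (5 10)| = |(2 3 7 12)(5 10)| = 4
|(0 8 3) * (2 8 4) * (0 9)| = 6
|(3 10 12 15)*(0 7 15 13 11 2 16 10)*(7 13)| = |(0 13 11 2 16 10 12 7 15 3)| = 10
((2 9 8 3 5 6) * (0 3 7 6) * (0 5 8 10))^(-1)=((0 3 8 7 6 2 9 10))^(-1)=(0 10 9 2 6 7 8 3)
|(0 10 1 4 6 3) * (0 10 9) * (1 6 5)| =|(0 9)(1 4 5)(3 10 6)| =6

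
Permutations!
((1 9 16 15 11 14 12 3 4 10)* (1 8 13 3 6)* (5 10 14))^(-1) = ((1 9 16 15 11 5 10 8 13 3 4 14 12 6))^(-1) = (1 6 12 14 4 3 13 8 10 5 11 15 16 9)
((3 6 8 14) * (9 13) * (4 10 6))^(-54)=((3 4 10 6 8 14)(9 13))^(-54)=(14)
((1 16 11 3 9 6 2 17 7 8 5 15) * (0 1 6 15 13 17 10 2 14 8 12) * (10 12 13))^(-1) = (0 12 2 10 5 8 14 6 15 9 3 11 16 1)(7 17 13)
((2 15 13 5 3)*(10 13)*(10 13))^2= (2 13 3 15 5)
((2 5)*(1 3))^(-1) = (1 3)(2 5)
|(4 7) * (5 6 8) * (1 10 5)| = 10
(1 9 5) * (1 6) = (1 9 5 6) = [0, 9, 2, 3, 4, 6, 1, 7, 8, 5]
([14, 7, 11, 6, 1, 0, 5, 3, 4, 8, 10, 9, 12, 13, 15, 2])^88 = (0 3 4 11 14 6 1 9 15 5 7 8 2)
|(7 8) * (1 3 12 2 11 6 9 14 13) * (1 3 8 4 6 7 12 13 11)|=12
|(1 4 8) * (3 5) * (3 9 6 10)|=15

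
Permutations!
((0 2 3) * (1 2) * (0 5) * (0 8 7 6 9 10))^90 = (10)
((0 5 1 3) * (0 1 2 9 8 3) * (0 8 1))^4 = ((0 5 2 9 1 8 3))^4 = (0 1 5 8 2 3 9)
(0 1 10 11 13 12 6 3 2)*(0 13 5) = [1, 10, 13, 2, 4, 0, 3, 7, 8, 9, 11, 5, 6, 12] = (0 1 10 11 5)(2 13 12 6 3)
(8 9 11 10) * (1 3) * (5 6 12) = [0, 3, 2, 1, 4, 6, 12, 7, 9, 11, 8, 10, 5] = (1 3)(5 6 12)(8 9 11 10)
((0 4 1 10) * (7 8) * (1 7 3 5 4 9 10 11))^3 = ((0 9 10)(1 11)(3 5 4 7 8))^3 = (1 11)(3 7 5 8 4)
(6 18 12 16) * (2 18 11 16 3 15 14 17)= (2 18 12 3 15 14 17)(6 11 16)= [0, 1, 18, 15, 4, 5, 11, 7, 8, 9, 10, 16, 3, 13, 17, 14, 6, 2, 12]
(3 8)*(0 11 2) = (0 11 2)(3 8) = [11, 1, 0, 8, 4, 5, 6, 7, 3, 9, 10, 2]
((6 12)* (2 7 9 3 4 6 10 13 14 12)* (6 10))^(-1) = (2 6 12 14 13 10 4 3 9 7)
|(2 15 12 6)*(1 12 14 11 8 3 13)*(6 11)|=12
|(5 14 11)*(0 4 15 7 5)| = 7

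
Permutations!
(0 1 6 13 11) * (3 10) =[1, 6, 2, 10, 4, 5, 13, 7, 8, 9, 3, 0, 12, 11] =(0 1 6 13 11)(3 10)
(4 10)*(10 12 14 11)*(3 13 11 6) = (3 13 11 10 4 12 14 6) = [0, 1, 2, 13, 12, 5, 3, 7, 8, 9, 4, 10, 14, 11, 6]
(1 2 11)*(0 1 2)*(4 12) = (0 1)(2 11)(4 12) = [1, 0, 11, 3, 12, 5, 6, 7, 8, 9, 10, 2, 4]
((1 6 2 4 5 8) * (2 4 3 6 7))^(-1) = (1 8 5 4 6 3 2 7)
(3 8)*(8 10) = (3 10 8) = [0, 1, 2, 10, 4, 5, 6, 7, 3, 9, 8]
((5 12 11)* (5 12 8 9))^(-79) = (5 9 8)(11 12)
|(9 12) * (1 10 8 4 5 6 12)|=8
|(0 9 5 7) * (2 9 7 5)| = 2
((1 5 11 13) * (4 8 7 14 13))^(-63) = (1 5 11 4 8 7 14 13)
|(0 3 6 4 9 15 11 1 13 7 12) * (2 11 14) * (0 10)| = 14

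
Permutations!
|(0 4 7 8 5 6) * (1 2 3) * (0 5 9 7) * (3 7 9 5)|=14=|(9)(0 4)(1 2 7 8 5 6 3)|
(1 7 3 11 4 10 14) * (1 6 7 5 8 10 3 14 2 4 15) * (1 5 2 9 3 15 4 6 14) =(1 2 6 7)(3 11 4 15 5 8 10 9) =[0, 2, 6, 11, 15, 8, 7, 1, 10, 3, 9, 4, 12, 13, 14, 5]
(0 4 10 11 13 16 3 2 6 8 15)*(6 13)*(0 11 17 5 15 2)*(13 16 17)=(0 4 10 13 17 5 15 11 6 8 2 16 3)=[4, 1, 16, 0, 10, 15, 8, 7, 2, 9, 13, 6, 12, 17, 14, 11, 3, 5]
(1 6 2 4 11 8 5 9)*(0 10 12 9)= (0 10 12 9 1 6 2 4 11 8 5)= [10, 6, 4, 3, 11, 0, 2, 7, 5, 1, 12, 8, 9]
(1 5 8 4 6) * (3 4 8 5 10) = (1 10 3 4 6) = [0, 10, 2, 4, 6, 5, 1, 7, 8, 9, 3]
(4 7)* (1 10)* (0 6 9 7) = [6, 10, 2, 3, 0, 5, 9, 4, 8, 7, 1] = (0 6 9 7 4)(1 10)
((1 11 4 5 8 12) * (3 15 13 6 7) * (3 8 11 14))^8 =(1 12 8 7 6 13 15 3 14)(4 11 5)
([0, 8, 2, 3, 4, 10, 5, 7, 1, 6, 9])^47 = (1 8)(5 6 9 10)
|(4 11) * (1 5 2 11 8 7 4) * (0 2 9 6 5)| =|(0 2 11 1)(4 8 7)(5 9 6)| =12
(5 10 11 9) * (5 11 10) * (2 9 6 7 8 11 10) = (2 9 10)(6 7 8 11) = [0, 1, 9, 3, 4, 5, 7, 8, 11, 10, 2, 6]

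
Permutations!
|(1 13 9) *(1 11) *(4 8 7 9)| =7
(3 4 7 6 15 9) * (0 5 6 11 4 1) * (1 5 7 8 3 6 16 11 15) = [7, 0, 2, 5, 8, 16, 1, 15, 3, 6, 10, 4, 12, 13, 14, 9, 11] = (0 7 15 9 6 1)(3 5 16 11 4 8)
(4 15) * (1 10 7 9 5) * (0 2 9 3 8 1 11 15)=[2, 10, 9, 8, 0, 11, 6, 3, 1, 5, 7, 15, 12, 13, 14, 4]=(0 2 9 5 11 15 4)(1 10 7 3 8)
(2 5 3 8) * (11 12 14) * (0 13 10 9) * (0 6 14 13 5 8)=(0 5 3)(2 8)(6 14 11 12 13 10 9)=[5, 1, 8, 0, 4, 3, 14, 7, 2, 6, 9, 12, 13, 10, 11]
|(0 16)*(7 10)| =|(0 16)(7 10)| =2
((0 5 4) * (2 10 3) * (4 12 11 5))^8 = (2 3 10)(5 11 12)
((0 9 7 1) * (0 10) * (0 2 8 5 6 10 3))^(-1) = (0 3 1 7 9)(2 10 6 5 8)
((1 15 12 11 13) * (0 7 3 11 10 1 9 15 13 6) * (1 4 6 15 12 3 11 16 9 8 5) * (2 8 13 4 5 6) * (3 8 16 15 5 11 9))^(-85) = ((0 7 9 12 10 11 5 1 4 2 16 3 15 8 6))^(-85) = (0 11 16)(1 15 9)(2 6 10)(3 7 5)(4 8 12)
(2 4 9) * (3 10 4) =(2 3 10 4 9) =[0, 1, 3, 10, 9, 5, 6, 7, 8, 2, 4]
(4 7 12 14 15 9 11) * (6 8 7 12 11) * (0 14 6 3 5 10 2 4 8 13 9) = (0 14 15)(2 4 12 6 13 9 3 5 10)(7 11 8) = [14, 1, 4, 5, 12, 10, 13, 11, 7, 3, 2, 8, 6, 9, 15, 0]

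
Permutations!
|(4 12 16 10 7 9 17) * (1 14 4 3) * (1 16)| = |(1 14 4 12)(3 16 10 7 9 17)| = 12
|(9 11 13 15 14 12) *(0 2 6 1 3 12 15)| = 18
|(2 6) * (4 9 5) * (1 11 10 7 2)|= 6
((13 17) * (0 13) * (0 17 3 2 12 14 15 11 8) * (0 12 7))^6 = (17)(0 13 3 2 7)(8 12 14 15 11)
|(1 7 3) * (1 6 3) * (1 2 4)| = 4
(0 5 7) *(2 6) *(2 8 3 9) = (0 5 7)(2 6 8 3 9) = [5, 1, 6, 9, 4, 7, 8, 0, 3, 2]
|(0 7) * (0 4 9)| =|(0 7 4 9)| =4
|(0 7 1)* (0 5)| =4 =|(0 7 1 5)|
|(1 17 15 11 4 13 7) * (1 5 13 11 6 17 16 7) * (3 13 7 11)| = 6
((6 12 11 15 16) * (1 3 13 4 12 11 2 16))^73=((1 3 13 4 12 2 16 6 11 15))^73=(1 4 16 15 13 2 11 3 12 6)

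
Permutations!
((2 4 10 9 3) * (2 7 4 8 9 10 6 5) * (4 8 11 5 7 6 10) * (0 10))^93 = ((0 10 4)(2 11 5)(3 6 7 8 9))^93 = (11)(3 8 6 9 7)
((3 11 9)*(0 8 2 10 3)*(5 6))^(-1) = ((0 8 2 10 3 11 9)(5 6))^(-1) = (0 9 11 3 10 2 8)(5 6)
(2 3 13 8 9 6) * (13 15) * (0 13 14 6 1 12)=(0 13 8 9 1 12)(2 3 15 14 6)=[13, 12, 3, 15, 4, 5, 2, 7, 9, 1, 10, 11, 0, 8, 6, 14]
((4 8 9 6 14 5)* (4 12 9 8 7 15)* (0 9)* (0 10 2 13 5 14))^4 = ((0 9 6)(2 13 5 12 10)(4 7 15))^4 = (0 9 6)(2 10 12 5 13)(4 7 15)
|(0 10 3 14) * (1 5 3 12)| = |(0 10 12 1 5 3 14)| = 7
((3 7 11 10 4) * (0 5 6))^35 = ((0 5 6)(3 7 11 10 4))^35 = (11)(0 6 5)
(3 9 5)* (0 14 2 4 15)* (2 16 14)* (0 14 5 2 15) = (0 15 14 16 5 3 9 2 4) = [15, 1, 4, 9, 0, 3, 6, 7, 8, 2, 10, 11, 12, 13, 16, 14, 5]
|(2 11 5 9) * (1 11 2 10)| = 5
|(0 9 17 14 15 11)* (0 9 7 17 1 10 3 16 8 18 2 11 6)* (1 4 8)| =12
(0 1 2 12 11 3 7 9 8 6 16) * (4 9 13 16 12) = (0 1 2 4 9 8 6 12 11 3 7 13 16) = [1, 2, 4, 7, 9, 5, 12, 13, 6, 8, 10, 3, 11, 16, 14, 15, 0]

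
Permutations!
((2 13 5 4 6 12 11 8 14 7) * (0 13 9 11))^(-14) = (0 6 5)(2 14 11)(4 13 12)(7 8 9)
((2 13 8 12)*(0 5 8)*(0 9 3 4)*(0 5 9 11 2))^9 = (13)(0 3 5 12 9 4 8) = ((0 9 3 4 5 8 12)(2 13 11))^9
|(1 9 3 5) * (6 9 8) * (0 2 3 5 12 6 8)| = 8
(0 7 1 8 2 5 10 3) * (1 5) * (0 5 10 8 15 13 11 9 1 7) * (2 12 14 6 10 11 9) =(1 15 13 9)(2 7 11)(3 5 8 12 14 6 10) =[0, 15, 7, 5, 4, 8, 10, 11, 12, 1, 3, 2, 14, 9, 6, 13]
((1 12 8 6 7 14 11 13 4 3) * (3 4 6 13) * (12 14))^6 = ((1 14 11 3)(6 7 12 8 13))^6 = (1 11)(3 14)(6 7 12 8 13)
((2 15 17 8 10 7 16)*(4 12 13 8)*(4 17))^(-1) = (17)(2 16 7 10 8 13 12 4 15)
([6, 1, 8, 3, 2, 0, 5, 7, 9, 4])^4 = [6, 1, 2, 3, 4, 0, 5, 7, 8, 9]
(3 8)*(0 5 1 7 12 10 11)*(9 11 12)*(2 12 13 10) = (0 5 1 7 9 11)(2 12)(3 8)(10 13) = [5, 7, 12, 8, 4, 1, 6, 9, 3, 11, 13, 0, 2, 10]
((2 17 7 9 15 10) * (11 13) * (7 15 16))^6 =((2 17 15 10)(7 9 16)(11 13))^6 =(2 15)(10 17)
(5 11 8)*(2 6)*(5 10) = (2 6)(5 11 8 10) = [0, 1, 6, 3, 4, 11, 2, 7, 10, 9, 5, 8]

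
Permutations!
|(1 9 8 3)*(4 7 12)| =12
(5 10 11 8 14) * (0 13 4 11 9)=(0 13 4 11 8 14 5 10 9)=[13, 1, 2, 3, 11, 10, 6, 7, 14, 0, 9, 8, 12, 4, 5]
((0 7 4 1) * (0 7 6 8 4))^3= (0 4)(1 6)(7 8)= ((0 6 8 4 1 7))^3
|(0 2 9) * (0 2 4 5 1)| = |(0 4 5 1)(2 9)| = 4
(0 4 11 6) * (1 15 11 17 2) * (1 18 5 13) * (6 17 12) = (0 4 12 6)(1 15 11 17 2 18 5 13) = [4, 15, 18, 3, 12, 13, 0, 7, 8, 9, 10, 17, 6, 1, 14, 11, 16, 2, 5]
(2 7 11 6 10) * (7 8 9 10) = [0, 1, 8, 3, 4, 5, 7, 11, 9, 10, 2, 6] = (2 8 9 10)(6 7 11)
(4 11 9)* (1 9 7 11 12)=(1 9 4 12)(7 11)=[0, 9, 2, 3, 12, 5, 6, 11, 8, 4, 10, 7, 1]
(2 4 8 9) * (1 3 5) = (1 3 5)(2 4 8 9) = [0, 3, 4, 5, 8, 1, 6, 7, 9, 2]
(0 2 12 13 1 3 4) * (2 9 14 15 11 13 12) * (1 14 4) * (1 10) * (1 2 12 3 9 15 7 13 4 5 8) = (0 15 11 4)(1 9 5 8)(2 12 3 10)(7 13 14) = [15, 9, 12, 10, 0, 8, 6, 13, 1, 5, 2, 4, 3, 14, 7, 11]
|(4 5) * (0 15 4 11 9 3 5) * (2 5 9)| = 6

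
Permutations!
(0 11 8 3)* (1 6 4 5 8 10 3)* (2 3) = [11, 6, 3, 0, 5, 8, 4, 7, 1, 9, 2, 10] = (0 11 10 2 3)(1 6 4 5 8)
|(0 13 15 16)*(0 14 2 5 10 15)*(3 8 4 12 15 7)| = 22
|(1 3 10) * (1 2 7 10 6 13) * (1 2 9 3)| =|(2 7 10 9 3 6 13)| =7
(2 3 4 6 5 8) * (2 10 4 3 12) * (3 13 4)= [0, 1, 12, 13, 6, 8, 5, 7, 10, 9, 3, 11, 2, 4]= (2 12)(3 13 4 6 5 8 10)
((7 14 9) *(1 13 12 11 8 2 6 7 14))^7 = ((1 13 12 11 8 2 6 7)(9 14))^7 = (1 7 6 2 8 11 12 13)(9 14)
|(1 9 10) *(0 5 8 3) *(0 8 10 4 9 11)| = 10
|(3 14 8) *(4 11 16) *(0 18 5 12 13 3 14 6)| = 42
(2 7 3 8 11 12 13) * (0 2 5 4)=[2, 1, 7, 8, 0, 4, 6, 3, 11, 9, 10, 12, 13, 5]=(0 2 7 3 8 11 12 13 5 4)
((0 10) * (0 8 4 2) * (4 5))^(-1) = ((0 10 8 5 4 2))^(-1) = (0 2 4 5 8 10)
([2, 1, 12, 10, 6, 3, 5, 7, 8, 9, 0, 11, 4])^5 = [5, 1, 3, 4, 0, 12, 2, 7, 8, 9, 6, 11, 10]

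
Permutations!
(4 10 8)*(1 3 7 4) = (1 3 7 4 10 8) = [0, 3, 2, 7, 10, 5, 6, 4, 1, 9, 8]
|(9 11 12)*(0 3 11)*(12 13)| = 6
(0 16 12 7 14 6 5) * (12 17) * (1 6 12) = [16, 6, 2, 3, 4, 0, 5, 14, 8, 9, 10, 11, 7, 13, 12, 15, 17, 1] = (0 16 17 1 6 5)(7 14 12)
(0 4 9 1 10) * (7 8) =(0 4 9 1 10)(7 8) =[4, 10, 2, 3, 9, 5, 6, 8, 7, 1, 0]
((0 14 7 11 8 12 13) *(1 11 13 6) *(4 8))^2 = (0 7)(1 4 12)(6 11 8)(13 14)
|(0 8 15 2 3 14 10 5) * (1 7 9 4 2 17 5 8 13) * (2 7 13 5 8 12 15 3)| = 42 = |(0 5)(1 13)(3 14 10 12 15 17 8)(4 7 9)|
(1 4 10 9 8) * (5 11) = (1 4 10 9 8)(5 11) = [0, 4, 2, 3, 10, 11, 6, 7, 1, 8, 9, 5]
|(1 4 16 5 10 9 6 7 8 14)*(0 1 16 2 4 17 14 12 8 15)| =|(0 1 17 14 16 5 10 9 6 7 15)(2 4)(8 12)| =22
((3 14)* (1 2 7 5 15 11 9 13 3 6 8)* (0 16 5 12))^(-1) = (0 12 7 2 1 8 6 14 3 13 9 11 15 5 16)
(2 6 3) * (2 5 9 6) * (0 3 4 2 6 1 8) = (0 3 5 9 1 8)(2 6 4) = [3, 8, 6, 5, 2, 9, 4, 7, 0, 1]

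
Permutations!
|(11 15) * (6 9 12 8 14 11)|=|(6 9 12 8 14 11 15)|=7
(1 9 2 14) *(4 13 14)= (1 9 2 4 13 14)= [0, 9, 4, 3, 13, 5, 6, 7, 8, 2, 10, 11, 12, 14, 1]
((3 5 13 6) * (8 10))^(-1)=((3 5 13 6)(8 10))^(-1)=(3 6 13 5)(8 10)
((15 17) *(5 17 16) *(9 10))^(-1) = ((5 17 15 16)(9 10))^(-1) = (5 16 15 17)(9 10)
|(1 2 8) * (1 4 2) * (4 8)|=2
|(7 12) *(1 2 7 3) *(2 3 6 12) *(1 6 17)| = |(1 3 6 12 17)(2 7)| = 10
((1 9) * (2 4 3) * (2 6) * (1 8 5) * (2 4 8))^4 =((1 9 2 8 5)(3 6 4))^4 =(1 5 8 2 9)(3 6 4)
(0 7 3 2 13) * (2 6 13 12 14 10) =(0 7 3 6 13)(2 12 14 10) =[7, 1, 12, 6, 4, 5, 13, 3, 8, 9, 2, 11, 14, 0, 10]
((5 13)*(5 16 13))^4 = ((13 16))^4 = (16)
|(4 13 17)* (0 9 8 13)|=|(0 9 8 13 17 4)|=6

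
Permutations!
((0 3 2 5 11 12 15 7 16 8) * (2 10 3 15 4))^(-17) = ((0 15 7 16 8)(2 5 11 12 4)(3 10))^(-17) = (0 16 15 8 7)(2 12 5 4 11)(3 10)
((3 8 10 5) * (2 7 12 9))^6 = ((2 7 12 9)(3 8 10 5))^6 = (2 12)(3 10)(5 8)(7 9)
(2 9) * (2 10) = (2 9 10) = [0, 1, 9, 3, 4, 5, 6, 7, 8, 10, 2]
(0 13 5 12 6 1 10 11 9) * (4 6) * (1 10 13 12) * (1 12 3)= (0 3 1 13 5 12 4 6 10 11 9)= [3, 13, 2, 1, 6, 12, 10, 7, 8, 0, 11, 9, 4, 5]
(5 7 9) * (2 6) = [0, 1, 6, 3, 4, 7, 2, 9, 8, 5] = (2 6)(5 7 9)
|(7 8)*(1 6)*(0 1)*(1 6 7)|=6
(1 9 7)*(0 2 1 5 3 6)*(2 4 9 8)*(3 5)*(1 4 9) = [9, 8, 4, 6, 1, 5, 0, 3, 2, 7] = (0 9 7 3 6)(1 8 2 4)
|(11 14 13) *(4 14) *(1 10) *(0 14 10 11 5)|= |(0 14 13 5)(1 11 4 10)|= 4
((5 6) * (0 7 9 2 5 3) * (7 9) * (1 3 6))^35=(0 3 1 5 2 9)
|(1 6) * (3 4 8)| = 6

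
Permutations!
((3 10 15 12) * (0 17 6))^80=((0 17 6)(3 10 15 12))^80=(0 6 17)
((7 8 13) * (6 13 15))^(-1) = ((6 13 7 8 15))^(-1) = (6 15 8 7 13)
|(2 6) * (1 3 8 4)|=4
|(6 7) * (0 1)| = |(0 1)(6 7)| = 2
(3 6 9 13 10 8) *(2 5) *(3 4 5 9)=[0, 1, 9, 6, 5, 2, 3, 7, 4, 13, 8, 11, 12, 10]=(2 9 13 10 8 4 5)(3 6)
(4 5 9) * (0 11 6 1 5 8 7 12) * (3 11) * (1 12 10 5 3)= (0 1 3 11 6 12)(4 8 7 10 5 9)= [1, 3, 2, 11, 8, 9, 12, 10, 7, 4, 5, 6, 0]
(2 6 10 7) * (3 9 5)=[0, 1, 6, 9, 4, 3, 10, 2, 8, 5, 7]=(2 6 10 7)(3 9 5)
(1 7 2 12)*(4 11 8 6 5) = (1 7 2 12)(4 11 8 6 5) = [0, 7, 12, 3, 11, 4, 5, 2, 6, 9, 10, 8, 1]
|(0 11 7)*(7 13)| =|(0 11 13 7)| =4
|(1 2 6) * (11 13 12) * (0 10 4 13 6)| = 9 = |(0 10 4 13 12 11 6 1 2)|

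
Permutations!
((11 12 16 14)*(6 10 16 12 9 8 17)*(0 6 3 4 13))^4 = (0 14 17)(3 6 11)(4 10 9)(8 13 16)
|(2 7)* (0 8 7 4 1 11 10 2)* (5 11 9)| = |(0 8 7)(1 9 5 11 10 2 4)| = 21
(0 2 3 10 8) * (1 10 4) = (0 2 3 4 1 10 8) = [2, 10, 3, 4, 1, 5, 6, 7, 0, 9, 8]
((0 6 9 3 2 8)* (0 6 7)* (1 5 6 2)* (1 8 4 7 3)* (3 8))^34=((0 8 2 4 7)(1 5 6 9))^34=(0 7 4 2 8)(1 6)(5 9)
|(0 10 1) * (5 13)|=6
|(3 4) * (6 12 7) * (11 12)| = 4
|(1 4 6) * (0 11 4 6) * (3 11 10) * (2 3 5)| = 14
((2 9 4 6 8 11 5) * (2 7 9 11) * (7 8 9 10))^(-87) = ((2 11 5 8)(4 6 9)(7 10))^(-87) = (2 11 5 8)(7 10)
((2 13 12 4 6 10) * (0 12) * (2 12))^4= (0 2 13)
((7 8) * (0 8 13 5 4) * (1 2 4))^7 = ((0 8 7 13 5 1 2 4))^7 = (0 4 2 1 5 13 7 8)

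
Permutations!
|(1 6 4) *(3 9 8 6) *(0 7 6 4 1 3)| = |(0 7 6 1)(3 9 8 4)| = 4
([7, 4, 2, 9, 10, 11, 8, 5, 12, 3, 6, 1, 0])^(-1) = [12, 11, 2, 9, 1, 7, 10, 0, 6, 3, 4, 5, 8]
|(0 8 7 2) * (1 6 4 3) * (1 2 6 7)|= 8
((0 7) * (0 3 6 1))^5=((0 7 3 6 1))^5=(7)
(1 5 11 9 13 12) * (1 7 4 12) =(1 5 11 9 13)(4 12 7) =[0, 5, 2, 3, 12, 11, 6, 4, 8, 13, 10, 9, 7, 1]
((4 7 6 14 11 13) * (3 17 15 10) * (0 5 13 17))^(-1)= (0 3 10 15 17 11 14 6 7 4 13 5)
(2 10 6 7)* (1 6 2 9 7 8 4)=(1 6 8 4)(2 10)(7 9)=[0, 6, 10, 3, 1, 5, 8, 9, 4, 7, 2]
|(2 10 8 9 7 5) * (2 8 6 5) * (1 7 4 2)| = 14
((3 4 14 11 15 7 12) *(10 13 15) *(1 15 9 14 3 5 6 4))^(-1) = (1 3 4 6 5 12 7 15)(9 13 10 11 14)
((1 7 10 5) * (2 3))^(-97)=(1 5 10 7)(2 3)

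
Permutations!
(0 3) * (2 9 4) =(0 3)(2 9 4) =[3, 1, 9, 0, 2, 5, 6, 7, 8, 4]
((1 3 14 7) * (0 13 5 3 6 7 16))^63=(0 3)(5 16)(13 14)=((0 13 5 3 14 16)(1 6 7))^63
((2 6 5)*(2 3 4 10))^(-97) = ((2 6 5 3 4 10))^(-97) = (2 10 4 3 5 6)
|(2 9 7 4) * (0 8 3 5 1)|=20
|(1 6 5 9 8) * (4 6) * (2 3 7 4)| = |(1 2 3 7 4 6 5 9 8)| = 9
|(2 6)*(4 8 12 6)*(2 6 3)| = |(2 4 8 12 3)| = 5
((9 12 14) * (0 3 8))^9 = (14)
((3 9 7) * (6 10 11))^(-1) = (3 7 9)(6 11 10)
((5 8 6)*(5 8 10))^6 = ((5 10)(6 8))^6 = (10)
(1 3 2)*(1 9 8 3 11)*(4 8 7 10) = [0, 11, 9, 2, 8, 5, 6, 10, 3, 7, 4, 1] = (1 11)(2 9 7 10 4 8 3)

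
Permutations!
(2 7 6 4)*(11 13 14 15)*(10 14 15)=(2 7 6 4)(10 14)(11 13 15)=[0, 1, 7, 3, 2, 5, 4, 6, 8, 9, 14, 13, 12, 15, 10, 11]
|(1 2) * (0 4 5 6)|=|(0 4 5 6)(1 2)|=4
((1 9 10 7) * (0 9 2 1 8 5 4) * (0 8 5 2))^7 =(0 2 4 7 9 1 8 5 10)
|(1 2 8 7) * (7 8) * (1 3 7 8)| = 6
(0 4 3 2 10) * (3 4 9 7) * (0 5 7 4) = (0 9 4)(2 10 5 7 3) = [9, 1, 10, 2, 0, 7, 6, 3, 8, 4, 5]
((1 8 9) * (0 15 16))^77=((0 15 16)(1 8 9))^77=(0 16 15)(1 9 8)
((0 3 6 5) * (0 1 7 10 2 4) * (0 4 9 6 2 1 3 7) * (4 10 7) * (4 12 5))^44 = ((0 12 5 3 2 9 6 4 10 1))^44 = (0 2 10 5 6)(1 3 4 12 9)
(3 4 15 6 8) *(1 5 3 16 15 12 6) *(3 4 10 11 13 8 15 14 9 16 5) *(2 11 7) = (1 3 10 7 2 11 13 8 5 4 12 6 15)(9 16 14) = [0, 3, 11, 10, 12, 4, 15, 2, 5, 16, 7, 13, 6, 8, 9, 1, 14]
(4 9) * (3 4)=[0, 1, 2, 4, 9, 5, 6, 7, 8, 3]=(3 4 9)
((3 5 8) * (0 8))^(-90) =(0 3)(5 8)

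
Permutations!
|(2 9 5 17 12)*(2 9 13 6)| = 12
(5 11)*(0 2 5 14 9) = (0 2 5 11 14 9) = [2, 1, 5, 3, 4, 11, 6, 7, 8, 0, 10, 14, 12, 13, 9]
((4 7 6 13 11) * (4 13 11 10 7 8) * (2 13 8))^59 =((2 13 10 7 6 11 8 4))^59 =(2 7 8 13 6 4 10 11)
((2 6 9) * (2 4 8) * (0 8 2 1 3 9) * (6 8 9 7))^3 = (0 2 3)(1 6 4)(7 9 8) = ((0 9 4 2 8 1 3 7 6))^3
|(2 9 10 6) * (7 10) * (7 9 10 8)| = 6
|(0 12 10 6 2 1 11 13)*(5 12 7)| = 10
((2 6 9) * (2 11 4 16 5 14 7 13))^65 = ((2 6 9 11 4 16 5 14 7 13))^65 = (2 16)(4 13)(5 6)(7 11)(9 14)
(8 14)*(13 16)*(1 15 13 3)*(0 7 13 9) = (0 7 13 16 3 1 15 9)(8 14) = [7, 15, 2, 1, 4, 5, 6, 13, 14, 0, 10, 11, 12, 16, 8, 9, 3]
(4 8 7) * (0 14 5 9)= (0 14 5 9)(4 8 7)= [14, 1, 2, 3, 8, 9, 6, 4, 7, 0, 10, 11, 12, 13, 5]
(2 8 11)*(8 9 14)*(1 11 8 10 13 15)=[0, 11, 9, 3, 4, 5, 6, 7, 8, 14, 13, 2, 12, 15, 10, 1]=(1 11 2 9 14 10 13 15)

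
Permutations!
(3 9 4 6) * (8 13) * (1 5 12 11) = (1 5 12 11)(3 9 4 6)(8 13) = [0, 5, 2, 9, 6, 12, 3, 7, 13, 4, 10, 1, 11, 8]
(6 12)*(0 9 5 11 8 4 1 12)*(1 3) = (0 9 5 11 8 4 3 1 12 6) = [9, 12, 2, 1, 3, 11, 0, 7, 4, 5, 10, 8, 6]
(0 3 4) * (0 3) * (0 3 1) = (0 3 4 1) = [3, 0, 2, 4, 1]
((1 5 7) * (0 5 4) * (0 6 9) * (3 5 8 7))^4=((0 8 7 1 4 6 9)(3 5))^4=(0 4 8 6 7 9 1)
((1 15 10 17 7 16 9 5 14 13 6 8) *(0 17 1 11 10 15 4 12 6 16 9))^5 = (0 14 7 16 5 17 13 9)(1 11 6 4 10 8 12)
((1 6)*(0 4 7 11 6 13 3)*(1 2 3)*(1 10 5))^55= (0 3 2 6 11 7 4)(1 5 10 13)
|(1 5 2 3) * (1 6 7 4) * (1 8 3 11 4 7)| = 8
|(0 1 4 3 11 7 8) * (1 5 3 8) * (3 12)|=|(0 5 12 3 11 7 1 4 8)|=9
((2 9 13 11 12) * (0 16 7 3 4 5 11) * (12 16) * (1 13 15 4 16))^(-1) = (0 13 1 11 5 4 15 9 2 12)(3 7 16)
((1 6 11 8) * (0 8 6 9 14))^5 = ((0 8 1 9 14)(6 11))^5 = (14)(6 11)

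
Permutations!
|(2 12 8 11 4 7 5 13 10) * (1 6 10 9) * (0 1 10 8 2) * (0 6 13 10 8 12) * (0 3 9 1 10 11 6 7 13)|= 24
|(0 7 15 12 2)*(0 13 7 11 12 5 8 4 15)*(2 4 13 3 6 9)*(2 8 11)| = 40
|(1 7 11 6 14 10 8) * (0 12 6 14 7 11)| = 20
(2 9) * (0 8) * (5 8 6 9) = (0 6 9 2 5 8) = [6, 1, 5, 3, 4, 8, 9, 7, 0, 2]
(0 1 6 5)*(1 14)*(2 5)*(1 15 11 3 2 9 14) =(0 1 6 9 14 15 11 3 2 5) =[1, 6, 5, 2, 4, 0, 9, 7, 8, 14, 10, 3, 12, 13, 15, 11]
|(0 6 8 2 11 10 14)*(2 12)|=8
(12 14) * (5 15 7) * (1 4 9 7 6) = [0, 4, 2, 3, 9, 15, 1, 5, 8, 7, 10, 11, 14, 13, 12, 6] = (1 4 9 7 5 15 6)(12 14)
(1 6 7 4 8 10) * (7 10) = (1 6 10)(4 8 7) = [0, 6, 2, 3, 8, 5, 10, 4, 7, 9, 1]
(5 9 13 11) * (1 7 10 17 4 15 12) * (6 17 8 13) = (1 7 10 8 13 11 5 9 6 17 4 15 12) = [0, 7, 2, 3, 15, 9, 17, 10, 13, 6, 8, 5, 1, 11, 14, 12, 16, 4]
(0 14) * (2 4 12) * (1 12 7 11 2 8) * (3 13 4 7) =[14, 12, 7, 13, 3, 5, 6, 11, 1, 9, 10, 2, 8, 4, 0] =(0 14)(1 12 8)(2 7 11)(3 13 4)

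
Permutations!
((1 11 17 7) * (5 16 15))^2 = ((1 11 17 7)(5 16 15))^2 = (1 17)(5 15 16)(7 11)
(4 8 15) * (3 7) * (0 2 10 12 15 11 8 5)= [2, 1, 10, 7, 5, 0, 6, 3, 11, 9, 12, 8, 15, 13, 14, 4]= (0 2 10 12 15 4 5)(3 7)(8 11)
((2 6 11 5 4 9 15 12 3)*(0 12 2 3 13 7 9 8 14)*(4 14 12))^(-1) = (0 14 5 11 6 2 15 9 7 13 12 8 4)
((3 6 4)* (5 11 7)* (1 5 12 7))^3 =(7 12)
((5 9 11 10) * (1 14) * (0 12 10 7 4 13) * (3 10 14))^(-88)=(0 11 3)(1 13 9)(4 5 14)(7 10 12)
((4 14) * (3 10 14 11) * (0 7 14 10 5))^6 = (0 5 3 11 4 14 7)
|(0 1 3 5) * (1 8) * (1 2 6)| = 7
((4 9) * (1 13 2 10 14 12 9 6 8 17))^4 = ((1 13 2 10 14 12 9 4 6 8 17))^4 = (1 14 6 13 12 8 2 9 17 10 4)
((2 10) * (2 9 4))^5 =(2 10 9 4)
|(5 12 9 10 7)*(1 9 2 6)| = 8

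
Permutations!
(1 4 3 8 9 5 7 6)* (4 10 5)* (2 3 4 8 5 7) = (1 10 7 6)(2 3 5)(8 9) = [0, 10, 3, 5, 4, 2, 1, 6, 9, 8, 7]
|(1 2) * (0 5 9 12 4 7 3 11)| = 8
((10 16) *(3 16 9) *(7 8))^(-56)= (16)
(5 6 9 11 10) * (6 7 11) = (5 7 11 10)(6 9) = [0, 1, 2, 3, 4, 7, 9, 11, 8, 6, 5, 10]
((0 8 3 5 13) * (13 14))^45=((0 8 3 5 14 13))^45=(0 5)(3 13)(8 14)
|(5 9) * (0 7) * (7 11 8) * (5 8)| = |(0 11 5 9 8 7)| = 6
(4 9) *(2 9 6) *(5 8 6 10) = (2 9 4 10 5 8 6) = [0, 1, 9, 3, 10, 8, 2, 7, 6, 4, 5]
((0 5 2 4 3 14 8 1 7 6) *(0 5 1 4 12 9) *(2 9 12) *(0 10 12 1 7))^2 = ((0 7 6 5 9 10 12 1)(3 14 8 4))^2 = (0 6 9 12)(1 7 5 10)(3 8)(4 14)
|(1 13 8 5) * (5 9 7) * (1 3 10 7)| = 4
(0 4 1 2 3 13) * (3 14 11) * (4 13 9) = [13, 2, 14, 9, 1, 5, 6, 7, 8, 4, 10, 3, 12, 0, 11] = (0 13)(1 2 14 11 3 9 4)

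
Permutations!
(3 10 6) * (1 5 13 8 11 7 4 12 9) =[0, 5, 2, 10, 12, 13, 3, 4, 11, 1, 6, 7, 9, 8] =(1 5 13 8 11 7 4 12 9)(3 10 6)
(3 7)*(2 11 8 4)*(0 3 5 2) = [3, 1, 11, 7, 0, 2, 6, 5, 4, 9, 10, 8] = (0 3 7 5 2 11 8 4)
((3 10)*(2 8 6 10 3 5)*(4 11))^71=(2 8 6 10 5)(4 11)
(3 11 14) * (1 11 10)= (1 11 14 3 10)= [0, 11, 2, 10, 4, 5, 6, 7, 8, 9, 1, 14, 12, 13, 3]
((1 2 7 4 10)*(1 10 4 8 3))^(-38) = ((10)(1 2 7 8 3))^(-38) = (10)(1 7 3 2 8)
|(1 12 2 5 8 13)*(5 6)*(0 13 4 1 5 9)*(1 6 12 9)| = |(0 13 5 8 4 6 1 9)(2 12)| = 8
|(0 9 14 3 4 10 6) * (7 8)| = 14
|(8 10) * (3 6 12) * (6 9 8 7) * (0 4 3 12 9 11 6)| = 9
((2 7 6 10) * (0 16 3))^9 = (16)(2 7 6 10)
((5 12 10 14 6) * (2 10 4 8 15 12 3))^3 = ((2 10 14 6 5 3)(4 8 15 12))^3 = (2 6)(3 14)(4 12 15 8)(5 10)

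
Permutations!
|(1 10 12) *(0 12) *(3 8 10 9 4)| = 8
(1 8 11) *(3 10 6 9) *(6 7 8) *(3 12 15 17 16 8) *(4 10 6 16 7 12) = [0, 16, 2, 6, 10, 5, 9, 3, 11, 4, 12, 1, 15, 13, 14, 17, 8, 7] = (1 16 8 11)(3 6 9 4 10 12 15 17 7)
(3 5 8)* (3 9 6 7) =[0, 1, 2, 5, 4, 8, 7, 3, 9, 6] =(3 5 8 9 6 7)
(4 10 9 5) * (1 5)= (1 5 4 10 9)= [0, 5, 2, 3, 10, 4, 6, 7, 8, 1, 9]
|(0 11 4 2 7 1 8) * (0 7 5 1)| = |(0 11 4 2 5 1 8 7)| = 8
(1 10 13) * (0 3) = (0 3)(1 10 13) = [3, 10, 2, 0, 4, 5, 6, 7, 8, 9, 13, 11, 12, 1]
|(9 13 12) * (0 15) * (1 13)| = |(0 15)(1 13 12 9)| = 4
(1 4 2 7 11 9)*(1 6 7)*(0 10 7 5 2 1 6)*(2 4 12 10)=[2, 12, 6, 3, 1, 4, 5, 11, 8, 0, 7, 9, 10]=(0 2 6 5 4 1 12 10 7 11 9)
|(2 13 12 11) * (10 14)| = |(2 13 12 11)(10 14)| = 4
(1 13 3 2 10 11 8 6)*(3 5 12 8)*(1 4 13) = (2 10 11 3)(4 13 5 12 8 6) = [0, 1, 10, 2, 13, 12, 4, 7, 6, 9, 11, 3, 8, 5]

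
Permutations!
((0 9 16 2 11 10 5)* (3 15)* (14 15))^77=((0 9 16 2 11 10 5)(3 14 15))^77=(16)(3 15 14)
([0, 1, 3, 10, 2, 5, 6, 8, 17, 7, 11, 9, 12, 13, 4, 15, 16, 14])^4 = [0, 1, 9, 7, 11, 5, 6, 4, 2, 14, 8, 17, 12, 13, 10, 15, 16, 3]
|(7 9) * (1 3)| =|(1 3)(7 9)| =2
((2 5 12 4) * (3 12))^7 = ((2 5 3 12 4))^7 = (2 3 4 5 12)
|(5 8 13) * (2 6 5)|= |(2 6 5 8 13)|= 5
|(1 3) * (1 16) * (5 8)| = |(1 3 16)(5 8)| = 6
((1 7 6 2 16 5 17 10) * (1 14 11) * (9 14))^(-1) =((1 7 6 2 16 5 17 10 9 14 11))^(-1) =(1 11 14 9 10 17 5 16 2 6 7)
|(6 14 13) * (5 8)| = 6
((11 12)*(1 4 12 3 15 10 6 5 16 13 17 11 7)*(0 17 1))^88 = ((0 17 11 3 15 10 6 5 16 13 1 4 12 7))^88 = (0 15 16 12 11 6 1)(3 5 4 17 10 13 7)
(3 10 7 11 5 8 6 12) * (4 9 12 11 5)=[0, 1, 2, 10, 9, 8, 11, 5, 6, 12, 7, 4, 3]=(3 10 7 5 8 6 11 4 9 12)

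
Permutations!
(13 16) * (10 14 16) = (10 14 16 13) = [0, 1, 2, 3, 4, 5, 6, 7, 8, 9, 14, 11, 12, 10, 16, 15, 13]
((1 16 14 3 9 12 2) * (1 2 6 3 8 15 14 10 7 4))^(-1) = ((1 16 10 7 4)(3 9 12 6)(8 15 14))^(-1) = (1 4 7 10 16)(3 6 12 9)(8 14 15)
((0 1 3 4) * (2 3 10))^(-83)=(0 1 10 2 3 4)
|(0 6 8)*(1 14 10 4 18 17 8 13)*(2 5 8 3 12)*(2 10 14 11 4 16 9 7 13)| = 60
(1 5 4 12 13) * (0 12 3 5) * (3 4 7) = (0 12 13 1)(3 5 7) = [12, 0, 2, 5, 4, 7, 6, 3, 8, 9, 10, 11, 13, 1]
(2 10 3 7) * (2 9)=(2 10 3 7 9)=[0, 1, 10, 7, 4, 5, 6, 9, 8, 2, 3]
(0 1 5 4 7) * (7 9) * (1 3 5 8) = [3, 8, 2, 5, 9, 4, 6, 0, 1, 7] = (0 3 5 4 9 7)(1 8)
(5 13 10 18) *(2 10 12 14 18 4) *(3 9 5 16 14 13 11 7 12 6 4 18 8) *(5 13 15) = [0, 1, 10, 9, 2, 11, 4, 12, 3, 13, 18, 7, 15, 6, 8, 5, 14, 17, 16] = (2 10 18 16 14 8 3 9 13 6 4)(5 11 7 12 15)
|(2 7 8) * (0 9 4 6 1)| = |(0 9 4 6 1)(2 7 8)| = 15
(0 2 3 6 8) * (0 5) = (0 2 3 6 8 5) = [2, 1, 3, 6, 4, 0, 8, 7, 5]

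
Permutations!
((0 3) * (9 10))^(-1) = (0 3)(9 10)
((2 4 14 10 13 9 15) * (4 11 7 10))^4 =((2 11 7 10 13 9 15)(4 14))^4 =(2 13 11 9 7 15 10)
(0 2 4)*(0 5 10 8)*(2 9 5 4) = (0 9 5 10 8) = [9, 1, 2, 3, 4, 10, 6, 7, 0, 5, 8]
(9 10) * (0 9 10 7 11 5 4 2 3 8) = [9, 1, 3, 8, 2, 4, 6, 11, 0, 7, 10, 5] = (0 9 7 11 5 4 2 3 8)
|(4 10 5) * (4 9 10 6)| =6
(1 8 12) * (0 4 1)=(0 4 1 8 12)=[4, 8, 2, 3, 1, 5, 6, 7, 12, 9, 10, 11, 0]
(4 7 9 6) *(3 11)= (3 11)(4 7 9 6)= [0, 1, 2, 11, 7, 5, 4, 9, 8, 6, 10, 3]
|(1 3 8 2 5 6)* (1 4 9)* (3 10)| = 9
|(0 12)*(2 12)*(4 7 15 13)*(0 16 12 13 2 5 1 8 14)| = 10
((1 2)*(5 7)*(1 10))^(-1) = ((1 2 10)(5 7))^(-1) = (1 10 2)(5 7)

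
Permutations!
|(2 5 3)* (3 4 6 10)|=6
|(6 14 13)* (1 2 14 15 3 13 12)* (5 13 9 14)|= 10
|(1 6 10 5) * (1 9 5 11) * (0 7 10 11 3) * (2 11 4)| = |(0 7 10 3)(1 6 4 2 11)(5 9)| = 20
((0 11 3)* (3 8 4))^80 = ((0 11 8 4 3))^80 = (11)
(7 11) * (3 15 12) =(3 15 12)(7 11) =[0, 1, 2, 15, 4, 5, 6, 11, 8, 9, 10, 7, 3, 13, 14, 12]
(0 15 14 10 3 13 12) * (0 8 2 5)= (0 15 14 10 3 13 12 8 2 5)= [15, 1, 5, 13, 4, 0, 6, 7, 2, 9, 3, 11, 8, 12, 10, 14]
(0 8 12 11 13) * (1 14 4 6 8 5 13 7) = (0 5 13)(1 14 4 6 8 12 11 7) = [5, 14, 2, 3, 6, 13, 8, 1, 12, 9, 10, 7, 11, 0, 4]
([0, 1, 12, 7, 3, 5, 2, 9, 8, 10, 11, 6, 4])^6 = (2 10 3)(4 6 9)(7 12 11)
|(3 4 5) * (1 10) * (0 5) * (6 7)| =|(0 5 3 4)(1 10)(6 7)| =4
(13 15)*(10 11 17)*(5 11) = (5 11 17 10)(13 15) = [0, 1, 2, 3, 4, 11, 6, 7, 8, 9, 5, 17, 12, 15, 14, 13, 16, 10]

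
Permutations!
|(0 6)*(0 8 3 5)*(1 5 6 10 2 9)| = |(0 10 2 9 1 5)(3 6 8)| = 6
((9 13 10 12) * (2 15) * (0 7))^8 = (15)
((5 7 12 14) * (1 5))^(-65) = (14)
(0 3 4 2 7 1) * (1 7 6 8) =(0 3 4 2 6 8 1) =[3, 0, 6, 4, 2, 5, 8, 7, 1]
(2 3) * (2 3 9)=(2 9)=[0, 1, 9, 3, 4, 5, 6, 7, 8, 2]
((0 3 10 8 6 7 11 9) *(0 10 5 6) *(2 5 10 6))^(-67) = (0 3 10 8)(2 5)(6 7 11 9)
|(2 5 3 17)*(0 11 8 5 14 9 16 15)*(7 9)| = |(0 11 8 5 3 17 2 14 7 9 16 15)| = 12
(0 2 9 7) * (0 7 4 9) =[2, 1, 0, 3, 9, 5, 6, 7, 8, 4] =(0 2)(4 9)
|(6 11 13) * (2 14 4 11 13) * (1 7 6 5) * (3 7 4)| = 10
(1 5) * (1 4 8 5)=(4 8 5)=[0, 1, 2, 3, 8, 4, 6, 7, 5]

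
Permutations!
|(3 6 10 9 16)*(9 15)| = |(3 6 10 15 9 16)| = 6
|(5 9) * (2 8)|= |(2 8)(5 9)|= 2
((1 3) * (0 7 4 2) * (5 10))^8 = ((0 7 4 2)(1 3)(5 10))^8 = (10)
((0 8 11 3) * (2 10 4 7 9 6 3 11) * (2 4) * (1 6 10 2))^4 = ((11)(0 8 4 7 9 10 1 6 3))^4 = (11)(0 9 3 7 6 4 1 8 10)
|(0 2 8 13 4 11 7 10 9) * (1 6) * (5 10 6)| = 12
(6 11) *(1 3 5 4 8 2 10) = (1 3 5 4 8 2 10)(6 11) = [0, 3, 10, 5, 8, 4, 11, 7, 2, 9, 1, 6]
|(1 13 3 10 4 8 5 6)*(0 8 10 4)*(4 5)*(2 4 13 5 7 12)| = 9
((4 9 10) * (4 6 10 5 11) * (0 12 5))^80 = ((0 12 5 11 4 9)(6 10))^80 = (0 5 4)(9 12 11)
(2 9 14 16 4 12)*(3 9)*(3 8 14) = (2 8 14 16 4 12)(3 9) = [0, 1, 8, 9, 12, 5, 6, 7, 14, 3, 10, 11, 2, 13, 16, 15, 4]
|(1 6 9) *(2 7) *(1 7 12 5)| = |(1 6 9 7 2 12 5)| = 7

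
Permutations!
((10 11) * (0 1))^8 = (11)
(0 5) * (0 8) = (0 5 8) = [5, 1, 2, 3, 4, 8, 6, 7, 0]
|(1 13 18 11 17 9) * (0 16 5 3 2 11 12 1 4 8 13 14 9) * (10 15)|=56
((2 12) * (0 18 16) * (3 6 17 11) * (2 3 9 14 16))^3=(0 12 17 14 18 3 11 16 2 6 9)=((0 18 2 12 3 6 17 11 9 14 16))^3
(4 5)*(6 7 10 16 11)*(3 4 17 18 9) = (3 4 5 17 18 9)(6 7 10 16 11) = [0, 1, 2, 4, 5, 17, 7, 10, 8, 3, 16, 6, 12, 13, 14, 15, 11, 18, 9]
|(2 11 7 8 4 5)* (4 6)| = |(2 11 7 8 6 4 5)| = 7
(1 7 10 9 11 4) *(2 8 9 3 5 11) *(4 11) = (11)(1 7 10 3 5 4)(2 8 9) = [0, 7, 8, 5, 1, 4, 6, 10, 9, 2, 3, 11]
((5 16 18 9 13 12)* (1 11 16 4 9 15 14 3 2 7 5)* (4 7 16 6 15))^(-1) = (1 12 13 9 4 18 16 2 3 14 15 6 11)(5 7)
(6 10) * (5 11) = (5 11)(6 10) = [0, 1, 2, 3, 4, 11, 10, 7, 8, 9, 6, 5]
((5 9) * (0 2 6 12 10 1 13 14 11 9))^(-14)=((0 2 6 12 10 1 13 14 11 9 5))^(-14)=(0 11 1 6 5 14 10 2 9 13 12)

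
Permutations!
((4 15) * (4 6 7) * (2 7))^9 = (2 6 15 4 7)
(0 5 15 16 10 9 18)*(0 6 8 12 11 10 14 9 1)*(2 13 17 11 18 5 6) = (0 6 8 12 18 2 13 17 11 10 1)(5 15 16 14 9) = [6, 0, 13, 3, 4, 15, 8, 7, 12, 5, 1, 10, 18, 17, 9, 16, 14, 11, 2]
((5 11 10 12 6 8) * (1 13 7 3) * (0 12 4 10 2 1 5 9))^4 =((0 12 6 8 9)(1 13 7 3 5 11 2)(4 10))^4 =(0 9 8 6 12)(1 5 13 11 7 2 3)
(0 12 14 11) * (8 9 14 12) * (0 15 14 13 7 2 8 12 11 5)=(0 12 11 15 14 5)(2 8 9 13 7)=[12, 1, 8, 3, 4, 0, 6, 2, 9, 13, 10, 15, 11, 7, 5, 14]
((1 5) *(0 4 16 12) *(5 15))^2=((0 4 16 12)(1 15 5))^2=(0 16)(1 5 15)(4 12)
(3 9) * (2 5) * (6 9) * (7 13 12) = [0, 1, 5, 6, 4, 2, 9, 13, 8, 3, 10, 11, 7, 12] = (2 5)(3 6 9)(7 13 12)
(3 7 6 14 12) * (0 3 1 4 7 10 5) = (0 3 10 5)(1 4 7 6 14 12) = [3, 4, 2, 10, 7, 0, 14, 6, 8, 9, 5, 11, 1, 13, 12]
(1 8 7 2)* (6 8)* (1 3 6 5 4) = (1 5 4)(2 3 6 8 7) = [0, 5, 3, 6, 1, 4, 8, 2, 7]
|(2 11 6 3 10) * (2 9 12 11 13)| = 6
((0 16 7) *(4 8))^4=(0 16 7)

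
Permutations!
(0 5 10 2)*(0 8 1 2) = (0 5 10)(1 2 8) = [5, 2, 8, 3, 4, 10, 6, 7, 1, 9, 0]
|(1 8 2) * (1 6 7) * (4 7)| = 6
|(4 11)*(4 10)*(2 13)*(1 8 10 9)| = 6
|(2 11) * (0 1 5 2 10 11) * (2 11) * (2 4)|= |(0 1 5 11 10 4 2)|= 7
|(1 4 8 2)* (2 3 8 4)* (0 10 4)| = |(0 10 4)(1 2)(3 8)| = 6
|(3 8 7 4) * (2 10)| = 4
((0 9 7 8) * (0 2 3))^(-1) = (0 3 2 8 7 9)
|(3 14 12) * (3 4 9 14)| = 4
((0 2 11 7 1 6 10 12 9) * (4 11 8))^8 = (0 10 7 8 9 6 11 2 12 1 4)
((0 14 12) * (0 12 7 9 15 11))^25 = (0 14 7 9 15 11)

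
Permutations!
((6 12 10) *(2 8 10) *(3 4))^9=(2 12 6 10 8)(3 4)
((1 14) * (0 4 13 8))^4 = (14)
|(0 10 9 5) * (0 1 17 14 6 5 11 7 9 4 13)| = 60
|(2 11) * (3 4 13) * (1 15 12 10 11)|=6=|(1 15 12 10 11 2)(3 4 13)|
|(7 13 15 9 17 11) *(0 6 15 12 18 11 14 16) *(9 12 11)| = 9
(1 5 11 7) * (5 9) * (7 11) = (11)(1 9 5 7) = [0, 9, 2, 3, 4, 7, 6, 1, 8, 5, 10, 11]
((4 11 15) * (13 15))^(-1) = ((4 11 13 15))^(-1) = (4 15 13 11)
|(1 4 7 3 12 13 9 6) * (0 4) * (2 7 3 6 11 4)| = |(0 2 7 6 1)(3 12 13 9 11 4)| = 30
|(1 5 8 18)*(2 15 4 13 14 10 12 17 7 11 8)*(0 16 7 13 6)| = 60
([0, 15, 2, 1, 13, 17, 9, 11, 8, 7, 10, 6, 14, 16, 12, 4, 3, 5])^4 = [0, 16, 2, 13, 1, 5, 6, 7, 8, 9, 10, 11, 12, 15, 14, 3, 4, 17]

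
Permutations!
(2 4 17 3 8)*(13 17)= (2 4 13 17 3 8)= [0, 1, 4, 8, 13, 5, 6, 7, 2, 9, 10, 11, 12, 17, 14, 15, 16, 3]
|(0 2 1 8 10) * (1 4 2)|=4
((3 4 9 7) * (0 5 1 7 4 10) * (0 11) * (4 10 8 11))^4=(0 3 5 8 1 11 7)(4 9 10)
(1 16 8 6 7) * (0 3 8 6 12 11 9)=(0 3 8 12 11 9)(1 16 6 7)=[3, 16, 2, 8, 4, 5, 7, 1, 12, 0, 10, 9, 11, 13, 14, 15, 6]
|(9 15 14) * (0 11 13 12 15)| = |(0 11 13 12 15 14 9)| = 7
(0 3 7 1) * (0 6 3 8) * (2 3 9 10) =(0 8)(1 6 9 10 2 3 7) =[8, 6, 3, 7, 4, 5, 9, 1, 0, 10, 2]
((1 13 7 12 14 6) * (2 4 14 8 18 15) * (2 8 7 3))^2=(1 3 4 6 13 2 14)(8 15 18)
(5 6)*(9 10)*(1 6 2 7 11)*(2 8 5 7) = (1 6 7 11)(5 8)(9 10) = [0, 6, 2, 3, 4, 8, 7, 11, 5, 10, 9, 1]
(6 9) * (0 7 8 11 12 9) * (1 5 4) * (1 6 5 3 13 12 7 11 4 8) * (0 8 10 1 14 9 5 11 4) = (0 4 6 8)(1 3 13 12 5 10)(7 14 9 11) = [4, 3, 2, 13, 6, 10, 8, 14, 0, 11, 1, 7, 5, 12, 9]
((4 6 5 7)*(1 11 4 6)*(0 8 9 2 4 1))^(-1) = (0 4 2 9 8)(1 11)(5 6 7)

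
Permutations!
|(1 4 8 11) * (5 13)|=4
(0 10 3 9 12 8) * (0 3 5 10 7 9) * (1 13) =[7, 13, 2, 0, 4, 10, 6, 9, 3, 12, 5, 11, 8, 1] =(0 7 9 12 8 3)(1 13)(5 10)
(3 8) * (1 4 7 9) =(1 4 7 9)(3 8) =[0, 4, 2, 8, 7, 5, 6, 9, 3, 1]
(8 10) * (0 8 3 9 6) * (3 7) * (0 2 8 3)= (0 3 9 6 2 8 10 7)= [3, 1, 8, 9, 4, 5, 2, 0, 10, 6, 7]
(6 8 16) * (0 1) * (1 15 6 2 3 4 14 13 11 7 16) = (0 15 6 8 1)(2 3 4 14 13 11 7 16) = [15, 0, 3, 4, 14, 5, 8, 16, 1, 9, 10, 7, 12, 11, 13, 6, 2]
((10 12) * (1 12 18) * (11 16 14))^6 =((1 12 10 18)(11 16 14))^6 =(1 10)(12 18)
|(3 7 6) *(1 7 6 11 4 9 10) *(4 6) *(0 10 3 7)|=3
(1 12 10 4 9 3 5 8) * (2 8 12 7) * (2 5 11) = (1 7 5 12 10 4 9 3 11 2 8) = [0, 7, 8, 11, 9, 12, 6, 5, 1, 3, 4, 2, 10]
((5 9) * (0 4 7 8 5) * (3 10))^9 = ((0 4 7 8 5 9)(3 10))^9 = (0 8)(3 10)(4 5)(7 9)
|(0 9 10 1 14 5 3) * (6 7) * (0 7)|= 9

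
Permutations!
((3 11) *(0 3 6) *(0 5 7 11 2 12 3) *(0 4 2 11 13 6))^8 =((0 4 2 12 3 11)(5 7 13 6))^8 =(13)(0 2 3)(4 12 11)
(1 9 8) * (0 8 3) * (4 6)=(0 8 1 9 3)(4 6)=[8, 9, 2, 0, 6, 5, 4, 7, 1, 3]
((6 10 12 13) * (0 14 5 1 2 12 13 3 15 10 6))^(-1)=((0 14 5 1 2 12 3 15 10 13))^(-1)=(0 13 10 15 3 12 2 1 5 14)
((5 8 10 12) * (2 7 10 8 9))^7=((2 7 10 12 5 9))^7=(2 7 10 12 5 9)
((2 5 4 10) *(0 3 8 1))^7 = (0 1 8 3)(2 10 4 5)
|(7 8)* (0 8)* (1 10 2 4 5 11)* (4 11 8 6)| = |(0 6 4 5 8 7)(1 10 2 11)| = 12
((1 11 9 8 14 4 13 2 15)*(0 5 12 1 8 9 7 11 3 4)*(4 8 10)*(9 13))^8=(0 5 12 1 3 8 14)(2 10 9)(4 13 15)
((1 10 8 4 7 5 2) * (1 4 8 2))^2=((1 10 2 4 7 5))^2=(1 2 7)(4 5 10)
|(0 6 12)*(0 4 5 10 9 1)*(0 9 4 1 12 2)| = 3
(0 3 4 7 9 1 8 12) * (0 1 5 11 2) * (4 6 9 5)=(0 3 6 9 4 7 5 11 2)(1 8 12)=[3, 8, 0, 6, 7, 11, 9, 5, 12, 4, 10, 2, 1]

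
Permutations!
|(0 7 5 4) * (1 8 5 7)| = 5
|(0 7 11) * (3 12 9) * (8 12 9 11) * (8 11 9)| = |(0 7 11)(3 8 12 9)| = 12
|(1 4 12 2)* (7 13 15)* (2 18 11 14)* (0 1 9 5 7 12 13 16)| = 14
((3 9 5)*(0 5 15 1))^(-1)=(0 1 15 9 3 5)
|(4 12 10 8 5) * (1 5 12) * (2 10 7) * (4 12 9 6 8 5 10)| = 21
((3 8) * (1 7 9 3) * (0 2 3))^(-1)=((0 2 3 8 1 7 9))^(-1)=(0 9 7 1 8 3 2)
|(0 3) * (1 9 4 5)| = 4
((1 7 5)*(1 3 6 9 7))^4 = (3 5 7 9 6)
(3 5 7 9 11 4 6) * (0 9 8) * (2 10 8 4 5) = (0 9 11 5 7 4 6 3 2 10 8) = [9, 1, 10, 2, 6, 7, 3, 4, 0, 11, 8, 5]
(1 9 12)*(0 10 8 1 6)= (0 10 8 1 9 12 6)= [10, 9, 2, 3, 4, 5, 0, 7, 1, 12, 8, 11, 6]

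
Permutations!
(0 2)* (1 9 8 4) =(0 2)(1 9 8 4) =[2, 9, 0, 3, 1, 5, 6, 7, 4, 8]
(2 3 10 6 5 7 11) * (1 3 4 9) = (1 3 10 6 5 7 11 2 4 9) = [0, 3, 4, 10, 9, 7, 5, 11, 8, 1, 6, 2]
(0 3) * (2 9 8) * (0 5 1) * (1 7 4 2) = (0 3 5 7 4 2 9 8 1) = [3, 0, 9, 5, 2, 7, 6, 4, 1, 8]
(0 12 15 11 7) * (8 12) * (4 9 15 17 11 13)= (0 8 12 17 11 7)(4 9 15 13)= [8, 1, 2, 3, 9, 5, 6, 0, 12, 15, 10, 7, 17, 4, 14, 13, 16, 11]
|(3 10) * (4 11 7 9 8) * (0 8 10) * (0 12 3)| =14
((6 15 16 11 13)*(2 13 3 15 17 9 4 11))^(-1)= ((2 13 6 17 9 4 11 3 15 16))^(-1)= (2 16 15 3 11 4 9 17 6 13)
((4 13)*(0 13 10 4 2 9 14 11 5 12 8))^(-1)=(0 8 12 5 11 14 9 2 13)(4 10)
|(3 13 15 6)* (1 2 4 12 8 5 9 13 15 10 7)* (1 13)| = 21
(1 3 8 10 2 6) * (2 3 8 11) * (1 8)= (2 6 8 10 3 11)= [0, 1, 6, 11, 4, 5, 8, 7, 10, 9, 3, 2]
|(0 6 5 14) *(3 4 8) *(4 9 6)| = 8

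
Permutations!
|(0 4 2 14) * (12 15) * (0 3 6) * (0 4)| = |(2 14 3 6 4)(12 15)| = 10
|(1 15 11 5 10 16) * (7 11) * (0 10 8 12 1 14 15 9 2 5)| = 42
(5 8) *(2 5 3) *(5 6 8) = (2 6 8 3) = [0, 1, 6, 2, 4, 5, 8, 7, 3]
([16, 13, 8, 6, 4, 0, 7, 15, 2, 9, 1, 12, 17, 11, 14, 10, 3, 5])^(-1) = [5, 10, 8, 16, 4, 17, 3, 6, 2, 9, 15, 13, 11, 1, 14, 7, 0, 12]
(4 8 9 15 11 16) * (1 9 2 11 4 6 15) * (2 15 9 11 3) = (1 11 16 6 9)(2 3)(4 8 15) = [0, 11, 3, 2, 8, 5, 9, 7, 15, 1, 10, 16, 12, 13, 14, 4, 6]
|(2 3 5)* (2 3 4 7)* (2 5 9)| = 6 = |(2 4 7 5 3 9)|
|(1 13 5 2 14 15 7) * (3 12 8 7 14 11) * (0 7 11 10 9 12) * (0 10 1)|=12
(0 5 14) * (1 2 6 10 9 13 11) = (0 5 14)(1 2 6 10 9 13 11) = [5, 2, 6, 3, 4, 14, 10, 7, 8, 13, 9, 1, 12, 11, 0]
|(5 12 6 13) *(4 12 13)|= |(4 12 6)(5 13)|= 6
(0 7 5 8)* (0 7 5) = (0 5 8 7) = [5, 1, 2, 3, 4, 8, 6, 0, 7]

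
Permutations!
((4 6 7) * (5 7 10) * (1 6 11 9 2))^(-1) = (1 2 9 11 4 7 5 10 6)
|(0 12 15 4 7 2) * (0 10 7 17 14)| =|(0 12 15 4 17 14)(2 10 7)| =6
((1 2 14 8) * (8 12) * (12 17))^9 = (1 17)(2 12)(8 14)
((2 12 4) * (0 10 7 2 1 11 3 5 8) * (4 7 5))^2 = ((0 10 5 8)(1 11 3 4)(2 12 7))^2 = (0 5)(1 3)(2 7 12)(4 11)(8 10)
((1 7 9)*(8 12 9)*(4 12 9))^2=(12)(1 8)(7 9)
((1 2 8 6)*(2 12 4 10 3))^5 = ((1 12 4 10 3 2 8 6))^5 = (1 2 4 6 3 12 8 10)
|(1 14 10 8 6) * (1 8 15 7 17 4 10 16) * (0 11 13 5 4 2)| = 30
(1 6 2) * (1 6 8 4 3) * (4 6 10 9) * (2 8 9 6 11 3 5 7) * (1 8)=(1 9 4 5 7 2 10 6)(3 8 11)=[0, 9, 10, 8, 5, 7, 1, 2, 11, 4, 6, 3]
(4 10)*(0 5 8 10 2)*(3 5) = (0 3 5 8 10 4 2) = [3, 1, 0, 5, 2, 8, 6, 7, 10, 9, 4]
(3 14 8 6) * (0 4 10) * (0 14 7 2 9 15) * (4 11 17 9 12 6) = (0 11 17 9 15)(2 12 6 3 7)(4 10 14 8) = [11, 1, 12, 7, 10, 5, 3, 2, 4, 15, 14, 17, 6, 13, 8, 0, 16, 9]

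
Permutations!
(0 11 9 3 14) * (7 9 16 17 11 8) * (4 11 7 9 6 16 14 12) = [8, 1, 2, 12, 11, 5, 16, 6, 9, 3, 10, 14, 4, 13, 0, 15, 17, 7] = (0 8 9 3 12 4 11 14)(6 16 17 7)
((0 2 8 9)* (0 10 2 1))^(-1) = (0 1)(2 10 9 8)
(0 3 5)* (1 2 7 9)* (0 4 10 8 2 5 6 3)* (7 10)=(1 5 4 7 9)(2 10 8)(3 6)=[0, 5, 10, 6, 7, 4, 3, 9, 2, 1, 8]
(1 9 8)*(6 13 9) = [0, 6, 2, 3, 4, 5, 13, 7, 1, 8, 10, 11, 12, 9] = (1 6 13 9 8)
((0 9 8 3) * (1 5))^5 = ((0 9 8 3)(1 5))^5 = (0 9 8 3)(1 5)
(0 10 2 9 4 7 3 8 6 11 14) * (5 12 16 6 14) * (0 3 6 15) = (0 10 2 9 4 7 6 11 5 12 16 15)(3 8 14) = [10, 1, 9, 8, 7, 12, 11, 6, 14, 4, 2, 5, 16, 13, 3, 0, 15]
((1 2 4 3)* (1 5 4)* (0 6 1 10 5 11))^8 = (0 11 3 4 5 10 2 1 6)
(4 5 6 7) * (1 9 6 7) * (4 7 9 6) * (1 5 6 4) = (1 4 6 5 9) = [0, 4, 2, 3, 6, 9, 5, 7, 8, 1]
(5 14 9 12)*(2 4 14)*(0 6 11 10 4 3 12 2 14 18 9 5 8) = (0 6 11 10 4 18 9 2 3 12 8)(5 14) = [6, 1, 3, 12, 18, 14, 11, 7, 0, 2, 4, 10, 8, 13, 5, 15, 16, 17, 9]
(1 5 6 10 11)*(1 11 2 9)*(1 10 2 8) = (11)(1 5 6 2 9 10 8) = [0, 5, 9, 3, 4, 6, 2, 7, 1, 10, 8, 11]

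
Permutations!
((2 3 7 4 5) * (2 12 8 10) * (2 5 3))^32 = ((3 7 4)(5 12 8 10))^32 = (12)(3 4 7)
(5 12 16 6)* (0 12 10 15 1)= (0 12 16 6 5 10 15 1)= [12, 0, 2, 3, 4, 10, 5, 7, 8, 9, 15, 11, 16, 13, 14, 1, 6]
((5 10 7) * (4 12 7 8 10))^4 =(12)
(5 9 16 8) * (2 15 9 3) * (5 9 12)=(2 15 12 5 3)(8 9 16)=[0, 1, 15, 2, 4, 3, 6, 7, 9, 16, 10, 11, 5, 13, 14, 12, 8]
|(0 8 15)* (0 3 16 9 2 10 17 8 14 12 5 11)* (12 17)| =13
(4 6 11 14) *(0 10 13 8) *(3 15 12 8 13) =(0 10 3 15 12 8)(4 6 11 14) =[10, 1, 2, 15, 6, 5, 11, 7, 0, 9, 3, 14, 8, 13, 4, 12]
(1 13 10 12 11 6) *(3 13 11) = (1 11 6)(3 13 10 12) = [0, 11, 2, 13, 4, 5, 1, 7, 8, 9, 12, 6, 3, 10]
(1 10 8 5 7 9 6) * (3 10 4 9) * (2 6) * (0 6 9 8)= (0 6 1 4 8 5 7 3 10)(2 9)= [6, 4, 9, 10, 8, 7, 1, 3, 5, 2, 0]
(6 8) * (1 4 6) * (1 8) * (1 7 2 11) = [0, 4, 11, 3, 6, 5, 7, 2, 8, 9, 10, 1] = (1 4 6 7 2 11)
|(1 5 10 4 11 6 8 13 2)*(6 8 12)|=|(1 5 10 4 11 8 13 2)(6 12)|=8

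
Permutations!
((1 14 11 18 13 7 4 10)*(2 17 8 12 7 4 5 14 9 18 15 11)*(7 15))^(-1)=(1 10 4 13 18 9)(2 14 5 7 11 15 12 8 17)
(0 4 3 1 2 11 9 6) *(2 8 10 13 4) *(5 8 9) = (0 2 11 5 8 10 13 4 3 1 9 6) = [2, 9, 11, 1, 3, 8, 0, 7, 10, 6, 13, 5, 12, 4]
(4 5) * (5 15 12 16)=(4 15 12 16 5)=[0, 1, 2, 3, 15, 4, 6, 7, 8, 9, 10, 11, 16, 13, 14, 12, 5]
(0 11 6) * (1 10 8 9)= (0 11 6)(1 10 8 9)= [11, 10, 2, 3, 4, 5, 0, 7, 9, 1, 8, 6]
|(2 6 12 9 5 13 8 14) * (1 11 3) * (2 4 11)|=12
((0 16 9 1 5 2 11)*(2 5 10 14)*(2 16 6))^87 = (0 11 2 6)(1 14 9 10 16)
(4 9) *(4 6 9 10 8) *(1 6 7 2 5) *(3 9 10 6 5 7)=[0, 5, 7, 9, 6, 1, 10, 2, 4, 3, 8]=(1 5)(2 7)(3 9)(4 6 10 8)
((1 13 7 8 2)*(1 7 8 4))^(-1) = (1 4 7 2 8 13)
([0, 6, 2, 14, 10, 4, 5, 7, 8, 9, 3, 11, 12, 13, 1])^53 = (1 10 6 3 5 14 4)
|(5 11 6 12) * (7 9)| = 4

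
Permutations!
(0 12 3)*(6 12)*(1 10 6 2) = (0 2 1 10 6 12 3) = [2, 10, 1, 0, 4, 5, 12, 7, 8, 9, 6, 11, 3]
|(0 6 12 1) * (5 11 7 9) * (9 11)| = |(0 6 12 1)(5 9)(7 11)| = 4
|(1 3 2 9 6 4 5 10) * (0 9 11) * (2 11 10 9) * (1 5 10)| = |(0 2 1 3 11)(4 10 5 9 6)| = 5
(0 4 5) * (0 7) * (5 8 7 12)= [4, 1, 2, 3, 8, 12, 6, 0, 7, 9, 10, 11, 5]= (0 4 8 7)(5 12)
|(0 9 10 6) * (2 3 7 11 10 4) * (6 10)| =|(0 9 4 2 3 7 11 6)| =8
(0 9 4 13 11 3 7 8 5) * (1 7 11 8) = (0 9 4 13 8 5)(1 7)(3 11) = [9, 7, 2, 11, 13, 0, 6, 1, 5, 4, 10, 3, 12, 8]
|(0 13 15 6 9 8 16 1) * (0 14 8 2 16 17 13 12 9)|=12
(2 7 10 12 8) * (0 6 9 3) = [6, 1, 7, 0, 4, 5, 9, 10, 2, 3, 12, 11, 8] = (0 6 9 3)(2 7 10 12 8)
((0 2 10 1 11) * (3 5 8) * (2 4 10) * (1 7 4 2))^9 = (0 2 1 11)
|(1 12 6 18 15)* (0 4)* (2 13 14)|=|(0 4)(1 12 6 18 15)(2 13 14)|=30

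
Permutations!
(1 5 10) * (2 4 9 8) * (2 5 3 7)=(1 3 7 2 4 9 8 5 10)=[0, 3, 4, 7, 9, 10, 6, 2, 5, 8, 1]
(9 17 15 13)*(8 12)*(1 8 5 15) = (1 8 12 5 15 13 9 17) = [0, 8, 2, 3, 4, 15, 6, 7, 12, 17, 10, 11, 5, 9, 14, 13, 16, 1]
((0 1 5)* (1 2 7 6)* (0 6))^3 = ((0 2 7)(1 5 6))^3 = (7)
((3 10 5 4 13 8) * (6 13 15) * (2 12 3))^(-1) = ((2 12 3 10 5 4 15 6 13 8))^(-1) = (2 8 13 6 15 4 5 10 3 12)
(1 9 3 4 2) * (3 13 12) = (1 9 13 12 3 4 2) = [0, 9, 1, 4, 2, 5, 6, 7, 8, 13, 10, 11, 3, 12]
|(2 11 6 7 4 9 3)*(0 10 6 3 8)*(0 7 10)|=12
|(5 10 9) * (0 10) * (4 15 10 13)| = |(0 13 4 15 10 9 5)| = 7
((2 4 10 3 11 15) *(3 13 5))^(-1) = (2 15 11 3 5 13 10 4)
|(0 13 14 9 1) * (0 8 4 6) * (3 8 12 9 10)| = |(0 13 14 10 3 8 4 6)(1 12 9)| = 24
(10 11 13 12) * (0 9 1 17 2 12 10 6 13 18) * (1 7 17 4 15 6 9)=(0 1 4 15 6 13 10 11 18)(2 12 9 7 17)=[1, 4, 12, 3, 15, 5, 13, 17, 8, 7, 11, 18, 9, 10, 14, 6, 16, 2, 0]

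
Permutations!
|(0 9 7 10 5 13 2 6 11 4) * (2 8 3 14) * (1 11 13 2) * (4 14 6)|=84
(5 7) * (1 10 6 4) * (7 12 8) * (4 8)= (1 10 6 8 7 5 12 4)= [0, 10, 2, 3, 1, 12, 8, 5, 7, 9, 6, 11, 4]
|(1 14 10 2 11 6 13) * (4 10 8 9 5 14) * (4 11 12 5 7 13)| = 13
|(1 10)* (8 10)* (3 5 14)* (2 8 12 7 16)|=|(1 12 7 16 2 8 10)(3 5 14)|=21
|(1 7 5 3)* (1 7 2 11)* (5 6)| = |(1 2 11)(3 7 6 5)| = 12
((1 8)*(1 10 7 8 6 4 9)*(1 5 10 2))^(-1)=((1 6 4 9 5 10 7 8 2))^(-1)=(1 2 8 7 10 5 9 4 6)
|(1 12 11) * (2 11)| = |(1 12 2 11)| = 4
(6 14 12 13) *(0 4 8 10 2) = [4, 1, 0, 3, 8, 5, 14, 7, 10, 9, 2, 11, 13, 6, 12] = (0 4 8 10 2)(6 14 12 13)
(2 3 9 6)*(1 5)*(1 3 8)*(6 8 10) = (1 5 3 9 8)(2 10 6) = [0, 5, 10, 9, 4, 3, 2, 7, 1, 8, 6]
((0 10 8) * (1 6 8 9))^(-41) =(0 10 9 1 6 8)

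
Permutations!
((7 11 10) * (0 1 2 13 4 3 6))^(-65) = (0 3 13 1 6 4 2)(7 11 10)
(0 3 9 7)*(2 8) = (0 3 9 7)(2 8) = [3, 1, 8, 9, 4, 5, 6, 0, 2, 7]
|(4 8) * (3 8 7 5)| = |(3 8 4 7 5)| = 5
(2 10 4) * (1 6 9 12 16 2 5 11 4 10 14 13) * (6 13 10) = [0, 13, 14, 3, 5, 11, 9, 7, 8, 12, 6, 4, 16, 1, 10, 15, 2] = (1 13)(2 14 10 6 9 12 16)(4 5 11)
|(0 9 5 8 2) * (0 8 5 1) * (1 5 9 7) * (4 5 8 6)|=|(0 7 1)(2 6 4 5 9 8)|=6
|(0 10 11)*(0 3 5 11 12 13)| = 12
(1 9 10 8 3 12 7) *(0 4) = [4, 9, 2, 12, 0, 5, 6, 1, 3, 10, 8, 11, 7] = (0 4)(1 9 10 8 3 12 7)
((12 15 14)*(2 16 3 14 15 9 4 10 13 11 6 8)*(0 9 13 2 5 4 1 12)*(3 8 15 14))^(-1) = (0 14 15 6 11 13 12 1 9)(2 10 4 5 8 16)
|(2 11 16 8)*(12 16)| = 5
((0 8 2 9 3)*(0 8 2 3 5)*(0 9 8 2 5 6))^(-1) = ((0 5 9 6)(2 8 3))^(-1) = (0 6 9 5)(2 3 8)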